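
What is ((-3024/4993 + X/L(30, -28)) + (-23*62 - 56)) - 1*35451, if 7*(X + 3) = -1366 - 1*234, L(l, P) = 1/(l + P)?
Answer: -1307053757/34951 ≈ -37397.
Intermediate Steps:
L(l, P) = 1/(P + l)
X = -1621/7 (X = -3 + (-1366 - 1*234)/7 = -3 + (-1366 - 234)/7 = -3 + (1/7)*(-1600) = -3 - 1600/7 = -1621/7 ≈ -231.57)
((-3024/4993 + X/L(30, -28)) + (-23*62 - 56)) - 1*35451 = ((-3024/4993 - 1621/(7*(1/(-28 + 30)))) + (-23*62 - 56)) - 1*35451 = ((-3024*1/4993 - 1621/(7*(1/2))) + (-1426 - 56)) - 35451 = ((-3024/4993 - 1621/(7*1/2)) - 1482) - 35451 = ((-3024/4993 - 1621/7*2) - 1482) - 35451 = ((-3024/4993 - 3242/7) - 1482) - 35451 = (-16208474/34951 - 1482) - 35451 = -68005856/34951 - 35451 = -1307053757/34951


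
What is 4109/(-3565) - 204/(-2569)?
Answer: -9828761/9158485 ≈ -1.0732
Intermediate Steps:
4109/(-3565) - 204/(-2569) = 4109*(-1/3565) - 204*(-1/2569) = -4109/3565 + 204/2569 = -9828761/9158485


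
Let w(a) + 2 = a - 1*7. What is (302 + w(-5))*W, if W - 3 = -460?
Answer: -131616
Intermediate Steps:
W = -457 (W = 3 - 460 = -457)
w(a) = -9 + a (w(a) = -2 + (a - 1*7) = -2 + (a - 7) = -2 + (-7 + a) = -9 + a)
(302 + w(-5))*W = (302 + (-9 - 5))*(-457) = (302 - 14)*(-457) = 288*(-457) = -131616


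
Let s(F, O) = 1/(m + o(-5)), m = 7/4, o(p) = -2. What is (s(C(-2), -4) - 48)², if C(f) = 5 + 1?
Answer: 2704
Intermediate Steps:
C(f) = 6
m = 7/4 (m = 7*(¼) = 7/4 ≈ 1.7500)
s(F, O) = -4 (s(F, O) = 1/(7/4 - 2) = 1/(-¼) = -4)
(s(C(-2), -4) - 48)² = (-4 - 48)² = (-52)² = 2704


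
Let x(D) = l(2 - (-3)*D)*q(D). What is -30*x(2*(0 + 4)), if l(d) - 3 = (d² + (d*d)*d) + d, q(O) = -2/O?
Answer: 274215/2 ≈ 1.3711e+5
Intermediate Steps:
l(d) = 3 + d + d² + d³ (l(d) = 3 + ((d² + (d*d)*d) + d) = 3 + ((d² + d²*d) + d) = 3 + ((d² + d³) + d) = 3 + (d + d² + d³) = 3 + d + d² + d³)
x(D) = -2*(5 + (2 + 3*D)² + (2 + 3*D)³ + 3*D)/D (x(D) = (3 + (2 - (-3)*D) + (2 - (-3)*D)² + (2 - (-3)*D)³)*(-2/D) = (3 + (2 + 3*D) + (2 + 3*D)² + (2 + 3*D)³)*(-2/D) = (5 + (2 + 3*D)² + (2 + 3*D)³ + 3*D)*(-2/D) = -2*(5 + (2 + 3*D)² + (2 + 3*D)³ + 3*D)/D)
-30*x(2*(0 + 4)) = -30*(-102 - 252*(0 + 4) - 54*4*(0 + 4)² - 34*1/(2*(0 + 4))) = -30*(-102 - 252*4 - 54*(2*4)² - 34/(2*4)) = -30*(-102 - 126*8 - 54*8² - 34/8) = -30*(-102 - 1008 - 54*64 - 34*⅛) = -30*(-102 - 1008 - 3456 - 17/4) = -30*(-18281/4) = 274215/2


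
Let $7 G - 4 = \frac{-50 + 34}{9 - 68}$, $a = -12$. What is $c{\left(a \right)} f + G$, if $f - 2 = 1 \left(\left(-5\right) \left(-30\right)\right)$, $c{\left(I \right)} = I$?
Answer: $- \frac{107580}{59} \approx -1823.4$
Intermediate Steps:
$G = \frac{36}{59}$ ($G = \frac{4}{7} + \frac{\left(-50 + 34\right) \frac{1}{9 - 68}}{7} = \frac{4}{7} + \frac{\left(-16\right) \frac{1}{-59}}{7} = \frac{4}{7} + \frac{\left(-16\right) \left(- \frac{1}{59}\right)}{7} = \frac{4}{7} + \frac{1}{7} \cdot \frac{16}{59} = \frac{4}{7} + \frac{16}{413} = \frac{36}{59} \approx 0.61017$)
$f = 152$ ($f = 2 + 1 \left(\left(-5\right) \left(-30\right)\right) = 2 + 1 \cdot 150 = 2 + 150 = 152$)
$c{\left(a \right)} f + G = \left(-12\right) 152 + \frac{36}{59} = -1824 + \frac{36}{59} = - \frac{107580}{59}$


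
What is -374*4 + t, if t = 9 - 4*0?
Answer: -1487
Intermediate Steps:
t = 9 (t = 9 + 0 = 9)
-374*4 + t = -374*4 + 9 = -1496 + 9 = -1487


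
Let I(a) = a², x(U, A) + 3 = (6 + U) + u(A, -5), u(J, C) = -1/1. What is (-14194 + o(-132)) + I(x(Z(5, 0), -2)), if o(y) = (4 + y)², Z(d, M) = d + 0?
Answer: 2239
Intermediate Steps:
u(J, C) = -1 (u(J, C) = -1*1 = -1)
Z(d, M) = d
x(U, A) = 2 + U (x(U, A) = -3 + ((6 + U) - 1) = -3 + (5 + U) = 2 + U)
(-14194 + o(-132)) + I(x(Z(5, 0), -2)) = (-14194 + (4 - 132)²) + (2 + 5)² = (-14194 + (-128)²) + 7² = (-14194 + 16384) + 49 = 2190 + 49 = 2239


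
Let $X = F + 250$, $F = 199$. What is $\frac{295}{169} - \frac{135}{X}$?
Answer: $\frac{109640}{75881} \approx 1.4449$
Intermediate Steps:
$X = 449$ ($X = 199 + 250 = 449$)
$\frac{295}{169} - \frac{135}{X} = \frac{295}{169} - \frac{135}{449} = \frac{109640}{75881}$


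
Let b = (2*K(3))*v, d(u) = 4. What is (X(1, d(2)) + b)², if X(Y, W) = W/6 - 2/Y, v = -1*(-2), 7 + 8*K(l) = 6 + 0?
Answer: 121/36 ≈ 3.3611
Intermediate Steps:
K(l) = -⅛ (K(l) = -7/8 + (6 + 0)/8 = -7/8 + (⅛)*6 = -7/8 + ¾ = -⅛)
v = 2
X(Y, W) = -2/Y + W/6 (X(Y, W) = W*(⅙) - 2/Y = W/6 - 2/Y = -2/Y + W/6)
b = -½ (b = (2*(-⅛))*2 = -¼*2 = -½ ≈ -0.50000)
(X(1, d(2)) + b)² = ((-2/1 + (⅙)*4) - ½)² = ((-2*1 + ⅔) - ½)² = ((-2 + ⅔) - ½)² = (-4/3 - ½)² = (-11/6)² = 121/36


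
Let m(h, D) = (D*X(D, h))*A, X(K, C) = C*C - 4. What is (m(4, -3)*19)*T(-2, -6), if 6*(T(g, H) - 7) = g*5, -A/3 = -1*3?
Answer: -32832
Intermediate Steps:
A = 9 (A = -(-3)*3 = -3*(-3) = 9)
X(K, C) = -4 + C**2 (X(K, C) = C**2 - 4 = -4 + C**2)
m(h, D) = 9*D*(-4 + h**2) (m(h, D) = (D*(-4 + h**2))*9 = 9*D*(-4 + h**2))
T(g, H) = 7 + 5*g/6 (T(g, H) = 7 + (g*5)/6 = 7 + (5*g)/6 = 7 + 5*g/6)
(m(4, -3)*19)*T(-2, -6) = ((9*(-3)*(-4 + 4**2))*19)*(7 + (5/6)*(-2)) = ((9*(-3)*(-4 + 16))*19)*(7 - 5/3) = ((9*(-3)*12)*19)*(16/3) = -324*19*(16/3) = -6156*16/3 = -32832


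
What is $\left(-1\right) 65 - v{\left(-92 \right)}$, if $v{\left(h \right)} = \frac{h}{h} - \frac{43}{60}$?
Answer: $- \frac{3917}{60} \approx -65.283$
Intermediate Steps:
$v{\left(h \right)} = \frac{17}{60}$ ($v{\left(h \right)} = 1 - \frac{43}{60} = \frac{17}{60}$)
$\left(-1\right) 65 - v{\left(-92 \right)} = \left(-1\right) 65 - \frac{17}{60} = -65 - \frac{17}{60} = - \frac{3917}{60}$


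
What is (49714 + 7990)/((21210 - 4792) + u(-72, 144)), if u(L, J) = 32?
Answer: 28852/8225 ≈ 3.5078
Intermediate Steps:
(49714 + 7990)/((21210 - 4792) + u(-72, 144)) = (49714 + 7990)/((21210 - 4792) + 32) = 57704/(16418 + 32) = 57704/16450 = 57704*(1/16450) = 28852/8225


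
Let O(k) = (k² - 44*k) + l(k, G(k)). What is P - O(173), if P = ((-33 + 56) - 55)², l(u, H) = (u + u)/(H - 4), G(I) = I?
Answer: -3598863/169 ≈ -21295.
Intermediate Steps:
l(u, H) = 2*u/(-4 + H) (l(u, H) = (2*u)/(-4 + H) = 2*u/(-4 + H))
O(k) = k² - 44*k + 2*k/(-4 + k) (O(k) = (k² - 44*k) + 2*k/(-4 + k) = k² - 44*k + 2*k/(-4 + k))
P = 1024 (P = (23 - 55)² = (-32)² = 1024)
P - O(173) = 1024 - 173*(2 + (-44 + 173)*(-4 + 173))/(-4 + 173) = 1024 - 173*(2 + 129*169)/169 = 1024 - 173*(2 + 21801)/169 = 1024 - 173*21803/169 = 1024 - 1*3771919/169 = 1024 - 3771919/169 = -3598863/169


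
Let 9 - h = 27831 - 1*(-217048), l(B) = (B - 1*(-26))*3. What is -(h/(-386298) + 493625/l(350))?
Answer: -31827093935/72624024 ≈ -438.24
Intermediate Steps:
l(B) = 78 + 3*B (l(B) = (B + 26)*3 = (26 + B)*3 = 78 + 3*B)
h = -244870 (h = 9 - (27831 - 1*(-217048)) = 9 - (27831 + 217048) = 9 - 1*244879 = 9 - 244879 = -244870)
-(h/(-386298) + 493625/l(350)) = -(-244870/(-386298) + 493625/(78 + 3*350)) = -(-244870*(-1/386298) + 493625/(78 + 1050)) = -(122435/193149 + 493625/1128) = -1*31827093935/72624024 = -31827093935/72624024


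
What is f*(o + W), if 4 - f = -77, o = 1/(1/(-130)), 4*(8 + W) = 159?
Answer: -31833/4 ≈ -7958.3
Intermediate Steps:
W = 127/4 (W = -8 + (1/4)*159 = -8 + 159/4 = 127/4 ≈ 31.750)
o = -130 (o = 1/(-1/130) = -130)
f = 81 (f = 4 - 1*(-77) = 4 + 77 = 81)
f*(o + W) = 81*(-130 + 127/4) = 81*(-393/4) = -31833/4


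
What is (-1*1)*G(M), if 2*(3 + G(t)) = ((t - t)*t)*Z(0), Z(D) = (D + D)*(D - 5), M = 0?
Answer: 3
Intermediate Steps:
Z(D) = 2*D*(-5 + D) (Z(D) = (2*D)*(-5 + D) = 2*D*(-5 + D))
G(t) = -3 (G(t) = -3 + (((t - t)*t)*(2*0*(-5 + 0)))/2 = -3 + ((0*t)*(2*0*(-5)))/2 = -3 + (0*0)/2 = -3 + (½)*0 = -3 + 0 = -3)
(-1*1)*G(M) = -1*1*(-3) = -1*(-3) = 3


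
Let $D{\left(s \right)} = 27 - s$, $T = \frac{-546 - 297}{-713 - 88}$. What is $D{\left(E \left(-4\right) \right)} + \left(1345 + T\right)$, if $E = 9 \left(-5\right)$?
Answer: $\frac{318545}{267} \approx 1193.1$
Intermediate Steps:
$E = -45$
$T = \frac{281}{267}$ ($T = - \frac{843}{-801} = \left(-843\right) \left(- \frac{1}{801}\right) = \frac{281}{267} \approx 1.0524$)
$D{\left(E \left(-4\right) \right)} + \left(1345 + T\right) = \left(27 - \left(-45\right) \left(-4\right)\right) + \left(1345 + \frac{281}{267}\right) = \left(27 - 180\right) + \frac{359396}{267} = -153 + \frac{359396}{267} = \frac{318545}{267}$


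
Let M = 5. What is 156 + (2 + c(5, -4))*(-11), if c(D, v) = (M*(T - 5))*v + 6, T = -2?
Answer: -1472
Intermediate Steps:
c(D, v) = 6 - 35*v (c(D, v) = (5*(-2 - 5))*v + 6 = (5*(-7))*v + 6 = -35*v + 6 = 6 - 35*v)
156 + (2 + c(5, -4))*(-11) = 156 + (2 + (6 - 35*(-4)))*(-11) = 156 + (2 + (6 + 140))*(-11) = 156 + (2 + 146)*(-11) = 156 + 148*(-11) = 156 - 1628 = -1472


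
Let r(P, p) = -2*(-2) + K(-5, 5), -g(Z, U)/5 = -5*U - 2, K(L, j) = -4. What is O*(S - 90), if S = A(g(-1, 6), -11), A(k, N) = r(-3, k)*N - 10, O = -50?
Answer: 5000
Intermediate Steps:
g(Z, U) = 10 + 25*U (g(Z, U) = -5*(-5*U - 2) = -5*(-2 - 5*U) = 10 + 25*U)
r(P, p) = 0 (r(P, p) = -2*(-2) - 4 = 4 - 4 = 0)
A(k, N) = -10 (A(k, N) = 0*N - 10 = 0 - 10 = -10)
S = -10
O*(S - 90) = -50*(-10 - 90) = -50*(-100) = 5000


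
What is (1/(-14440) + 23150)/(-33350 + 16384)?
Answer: -334285999/244989040 ≈ -1.3645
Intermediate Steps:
(1/(-14440) + 23150)/(-33350 + 16384) = (-1/14440 + 23150)/(-16966) = (334285999/14440)*(-1/16966) = -334285999/244989040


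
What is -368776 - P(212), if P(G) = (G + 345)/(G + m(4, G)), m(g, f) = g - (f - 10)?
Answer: -5163421/14 ≈ -3.6882e+5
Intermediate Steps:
m(g, f) = 10 + g - f (m(g, f) = g - (-10 + f) = g + (10 - f) = 10 + g - f)
P(G) = 345/14 + G/14 (P(G) = (G + 345)/(G + (10 + 4 - G)) = (345 + G)/(G + (14 - G)) = (345 + G)/14 = (345 + G)*(1/14) = 345/14 + G/14)
-368776 - P(212) = -368776 - (345/14 + (1/14)*212) = -368776 - (345/14 + 106/7) = -368776 - 1*557/14 = -368776 - 557/14 = -5163421/14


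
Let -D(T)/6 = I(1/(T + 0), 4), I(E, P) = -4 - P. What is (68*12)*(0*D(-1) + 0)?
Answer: 0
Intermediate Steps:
D(T) = 48 (D(T) = -6*(-4 - 1*4) = -6*(-4 - 4) = -6*(-8) = 48)
(68*12)*(0*D(-1) + 0) = (68*12)*(0*48 + 0) = 816*(0 + 0) = 816*0 = 0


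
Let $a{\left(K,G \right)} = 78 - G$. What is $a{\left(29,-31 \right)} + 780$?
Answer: $889$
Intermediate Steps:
$a{\left(29,-31 \right)} + 780 = \left(78 - -31\right) + 780 = \left(78 + 31\right) + 780 = 109 + 780 = 889$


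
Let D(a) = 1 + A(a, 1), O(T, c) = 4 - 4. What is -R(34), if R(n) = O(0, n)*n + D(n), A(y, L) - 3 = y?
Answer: -38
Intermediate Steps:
A(y, L) = 3 + y
O(T, c) = 0
D(a) = 4 + a (D(a) = 1 + (3 + a) = 4 + a)
R(n) = 4 + n (R(n) = 0*n + (4 + n) = 0 + (4 + n) = 4 + n)
-R(34) = -(4 + 34) = -1*38 = -38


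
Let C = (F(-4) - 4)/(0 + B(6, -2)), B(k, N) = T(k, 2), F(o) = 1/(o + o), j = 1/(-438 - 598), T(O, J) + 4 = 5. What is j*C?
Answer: 33/8288 ≈ 0.0039817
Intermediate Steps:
T(O, J) = 1 (T(O, J) = -4 + 5 = 1)
j = -1/1036 (j = 1/(-1036) = -1/1036 ≈ -0.00096525)
F(o) = 1/(2*o)
B(k, N) = 1
C = -33/8 (C = ((½)/(-4) - 4)/(0 + 1) = ((½)*(-¼) - 4)/1 = (-⅛ - 4)*1 = -33/8*1 = -33/8 ≈ -4.1250)
j*C = -1/1036*(-33/8) = 33/8288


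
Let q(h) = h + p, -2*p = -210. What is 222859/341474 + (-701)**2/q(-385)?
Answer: -11981304611/6829480 ≈ -1754.4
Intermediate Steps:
p = 105 (p = -1/2*(-210) = 105)
q(h) = 105 + h (q(h) = h + 105 = 105 + h)
222859/341474 + (-701)**2/q(-385) = 222859/341474 + (-701)**2/(105 - 385) = 222859*(1/341474) + 491401/(-280) = 31837/48782 + 491401*(-1/280) = 31837/48782 - 491401/280 = -11981304611/6829480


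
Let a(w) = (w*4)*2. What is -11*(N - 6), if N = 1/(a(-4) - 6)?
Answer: 2519/38 ≈ 66.289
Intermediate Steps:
a(w) = 8*w (a(w) = (4*w)*2 = 8*w)
N = -1/38 (N = 1/(8*(-4) - 6) = 1/(-32 - 6) = 1/(-38) = -1/38 ≈ -0.026316)
-11*(N - 6) = -11*(-1/38 - 6) = -11*(-229/38) = 2519/38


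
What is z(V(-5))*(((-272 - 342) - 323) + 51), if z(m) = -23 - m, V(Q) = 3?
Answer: 23036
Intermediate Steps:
z(V(-5))*(((-272 - 342) - 323) + 51) = (-23 - 1*3)*(((-272 - 342) - 323) + 51) = (-23 - 3)*((-614 - 323) + 51) = -26*(-937 + 51) = -26*(-886) = 23036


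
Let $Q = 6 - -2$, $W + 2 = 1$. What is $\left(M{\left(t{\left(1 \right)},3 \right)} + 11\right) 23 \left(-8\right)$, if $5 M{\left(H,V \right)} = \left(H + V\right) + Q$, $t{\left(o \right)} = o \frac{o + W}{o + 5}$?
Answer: $- \frac{12144}{5} \approx -2428.8$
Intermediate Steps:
$W = -1$ ($W = -2 + 1 = -1$)
$t{\left(o \right)} = \frac{o \left(-1 + o\right)}{5 + o}$ ($t{\left(o \right)} = o \frac{o - 1}{o + 5} = o \frac{-1 + o}{5 + o} = \frac{o \left(-1 + o\right)}{5 + o}$)
$Q = 8$ ($Q = 6 + 2 = 8$)
$M{\left(H,V \right)} = \frac{8}{5} + \frac{H}{5} + \frac{V}{5}$ ($M{\left(H,V \right)} = \frac{\left(H + V\right) + 8}{5} = \frac{8 + H + V}{5} = \frac{8}{5} + \frac{H}{5} + \frac{V}{5}$)
$\left(M{\left(t{\left(1 \right)},3 \right)} + 11\right) 23 \left(-8\right) = \left(\left(\frac{8}{5} + \frac{1 \frac{1}{5 + 1} \left(-1 + 1\right)}{5} + \frac{1}{5} \cdot 3\right) + 11\right) 23 \left(-8\right) = \left(\left(\frac{8}{5} + \frac{1 \cdot \frac{1}{6} \cdot 0}{5} + \frac{3}{5}\right) + 11\right) 23 \left(-8\right) = \left(\left(\frac{8}{5} + \frac{1}{5} \cdot 0 + \frac{3}{5}\right) + 11\right) 23 \left(-8\right) = \left(\left(\frac{8}{5} + 0 + \frac{3}{5}\right) + 11\right) 23 \left(-8\right) = \left(\frac{11}{5} + 11\right) 23 \left(-8\right) = \frac{66}{5} \cdot 23 \left(-8\right) = \frac{1518}{5} \left(-8\right) = - \frac{12144}{5}$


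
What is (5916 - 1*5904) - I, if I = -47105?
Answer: 47117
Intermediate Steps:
(5916 - 1*5904) - I = (5916 - 1*5904) - 1*(-47105) = (5916 - 5904) + 47105 = 12 + 47105 = 47117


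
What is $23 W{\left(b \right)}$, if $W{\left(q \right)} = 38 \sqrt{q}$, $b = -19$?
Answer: $874 i \sqrt{19} \approx 3809.7 i$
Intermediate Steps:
$23 W{\left(b \right)} = 23 \cdot 38 \sqrt{-19} = 23 \cdot 38 i \sqrt{19} = 874 i \sqrt{19}$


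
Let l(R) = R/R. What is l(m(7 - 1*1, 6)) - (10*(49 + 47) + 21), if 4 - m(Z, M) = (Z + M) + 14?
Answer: -980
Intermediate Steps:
m(Z, M) = -10 - M - Z (m(Z, M) = 4 - ((Z + M) + 14) = 4 - ((M + Z) + 14) = 4 - (14 + M + Z) = 4 + (-14 - M - Z) = -10 - M - Z)
l(R) = 1
l(m(7 - 1*1, 6)) - (10*(49 + 47) + 21) = 1 - (10*(49 + 47) + 21) = 1 - (10*96 + 21) = 1 - (960 + 21) = 1 - 1*981 = 1 - 981 = -980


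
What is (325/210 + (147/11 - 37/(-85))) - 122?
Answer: -4188281/39270 ≈ -106.65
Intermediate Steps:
(325/210 + (147/11 - 37/(-85))) - 122 = (325*(1/210) + (147*(1/11) - 37*(-1/85))) - 122 = (65/42 + (147/11 + 37/85)) - 122 = (65/42 + 12902/935) - 122 = 602659/39270 - 122 = -4188281/39270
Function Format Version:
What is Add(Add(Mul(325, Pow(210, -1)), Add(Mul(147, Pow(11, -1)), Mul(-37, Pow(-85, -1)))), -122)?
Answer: Rational(-4188281, 39270) ≈ -106.65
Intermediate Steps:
Add(Add(Mul(325, Pow(210, -1)), Add(Mul(147, Pow(11, -1)), Mul(-37, Pow(-85, -1)))), -122) = Add(Add(Mul(325, Rational(1, 210)), Add(Mul(147, Rational(1, 11)), Mul(-37, Rational(-1, 85)))), -122) = Add(Add(Rational(65, 42), Add(Rational(147, 11), Rational(37, 85))), -122) = Add(Add(Rational(65, 42), Rational(12902, 935)), -122) = Add(Rational(602659, 39270), -122) = Rational(-4188281, 39270)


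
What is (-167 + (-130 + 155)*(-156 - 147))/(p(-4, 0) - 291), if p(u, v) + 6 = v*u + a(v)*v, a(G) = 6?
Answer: 7742/297 ≈ 26.067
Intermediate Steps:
p(u, v) = -6 + 6*v + u*v (p(u, v) = -6 + (v*u + 6*v) = -6 + (u*v + 6*v) = -6 + (6*v + u*v) = -6 + 6*v + u*v)
(-167 + (-130 + 155)*(-156 - 147))/(p(-4, 0) - 291) = (-167 + (-130 + 155)*(-156 - 147))/((-6 + 6*0 - 4*0) - 291) = (-167 + 25*(-303))/((-6 + 0 + 0) - 291) = (-167 - 7575)/(-6 - 291) = -7742/(-297) = -7742*(-1/297) = 7742/297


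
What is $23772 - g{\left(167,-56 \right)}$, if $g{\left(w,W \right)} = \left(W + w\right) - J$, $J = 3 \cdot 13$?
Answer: $23700$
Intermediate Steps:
$J = 39$
$g{\left(w,W \right)} = -39 + W + w$ ($g{\left(w,W \right)} = \left(W + w\right) - 39 = -39 + W + w$)
$23772 - g{\left(167,-56 \right)} = 23772 - \left(-39 - 56 + 167\right) = 23772 - 72 = 23700$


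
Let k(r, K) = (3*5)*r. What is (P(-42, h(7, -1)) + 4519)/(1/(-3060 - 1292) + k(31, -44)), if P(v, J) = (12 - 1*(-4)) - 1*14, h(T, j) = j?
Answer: 19675392/2023679 ≈ 9.7226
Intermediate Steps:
k(r, K) = 15*r
P(v, J) = 2 (P(v, J) = (12 + 4) - 14 = 16 - 14 = 2)
(P(-42, h(7, -1)) + 4519)/(1/(-3060 - 1292) + k(31, -44)) = (2 + 4519)/(1/(-3060 - 1292) + 15*31) = 4521/(1/(-4352) + 465) = 4521/(-1/4352 + 465) = 4521/(2023679/4352) = 4521*(4352/2023679) = 19675392/2023679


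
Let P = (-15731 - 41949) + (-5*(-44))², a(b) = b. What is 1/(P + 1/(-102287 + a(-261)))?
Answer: -102548/951645441 ≈ -0.00010776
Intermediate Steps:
P = -9280 (P = -57680 + 220² = -57680 + 48400 = -9280)
1/(P + 1/(-102287 + a(-261))) = 1/(-9280 + 1/(-102287 - 261)) = 1/(-9280 + 1/(-102548)) = 1/(-9280 - 1/102548) = 1/(-951645441/102548) = -102548/951645441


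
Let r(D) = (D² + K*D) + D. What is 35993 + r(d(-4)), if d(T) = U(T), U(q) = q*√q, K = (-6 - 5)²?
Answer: 35929 - 976*I ≈ 35929.0 - 976.0*I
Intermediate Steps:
K = 121 (K = (-11)² = 121)
U(q) = q^(3/2)
d(T) = T^(3/2)
r(D) = D² + 122*D (r(D) = (D² + 121*D) + D = D² + 122*D)
35993 + r(d(-4)) = 35993 + (-4)^(3/2)*(122 + (-4)^(3/2)) = 35993 + (-8*I)*(122 - 8*I) = 35993 - 8*I*(122 - 8*I)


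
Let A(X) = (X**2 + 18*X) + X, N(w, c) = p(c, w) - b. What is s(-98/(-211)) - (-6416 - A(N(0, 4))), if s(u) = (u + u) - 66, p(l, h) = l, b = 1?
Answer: 1353972/211 ≈ 6416.9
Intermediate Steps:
N(w, c) = -1 + c (N(w, c) = c - 1*1 = c - 1 = -1 + c)
s(u) = -66 + 2*u (s(u) = 2*u - 66 = -66 + 2*u)
A(X) = X**2 + 19*X
s(-98/(-211)) - (-6416 - A(N(0, 4))) = (-66 + 2*(-98/(-211))) - (-6416 - (-1 + 4)*(19 + (-1 + 4))) = (-66 + 2*(-98*(-1/211))) - (-6416 - 3*(19 + 3)) = (-66 + 2*(98/211)) - (-6416 - 3*22) = (-66 + 196/211) - (-6416 - 1*66) = -13730/211 - (-6416 - 66) = -13730/211 - 1*(-6482) = -13730/211 + 6482 = 1353972/211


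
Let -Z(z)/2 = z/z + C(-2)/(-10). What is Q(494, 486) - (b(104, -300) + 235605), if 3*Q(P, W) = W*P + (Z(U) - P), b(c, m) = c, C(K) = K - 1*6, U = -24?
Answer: -2337703/15 ≈ -1.5585e+5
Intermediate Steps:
C(K) = -6 + K (C(K) = K - 6 = -6 + K)
Z(z) = -18/5 (Z(z) = -2*(z/z + (-6 - 2)/(-10)) = -2*(1 - 8*(-⅒)) = -2*(1 + ⅘) = -2*9/5 = -18/5)
Q(P, W) = -6/5 - P/3 + P*W/3 (Q(P, W) = (W*P + (-18/5 - P))/3 = (P*W + (-18/5 - P))/3 = (-18/5 - P + P*W)/3 = -6/5 - P/3 + P*W/3)
Q(494, 486) - (b(104, -300) + 235605) = (-6/5 - ⅓*494 + (⅓)*494*486) - (104 + 235605) = (-6/5 - 494/3 + 80028) - 1*235709 = 1197932/15 - 235709 = -2337703/15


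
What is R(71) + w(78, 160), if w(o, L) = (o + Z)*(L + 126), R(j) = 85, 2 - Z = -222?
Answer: 86457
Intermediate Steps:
Z = 224 (Z = 2 - 1*(-222) = 2 + 222 = 224)
w(o, L) = (126 + L)*(224 + o) (w(o, L) = (o + 224)*(L + 126) = (224 + o)*(126 + L) = (126 + L)*(224 + o))
R(71) + w(78, 160) = 85 + (28224 + 126*78 + 224*160 + 160*78) = 85 + (28224 + 9828 + 35840 + 12480) = 85 + 86372 = 86457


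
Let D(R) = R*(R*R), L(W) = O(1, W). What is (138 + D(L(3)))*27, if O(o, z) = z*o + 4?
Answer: 12987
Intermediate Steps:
O(o, z) = 4 + o*z (O(o, z) = o*z + 4 = 4 + o*z)
L(W) = 4 + W (L(W) = 4 + 1*W = 4 + W)
D(R) = R³ (D(R) = R*R² = R³)
(138 + D(L(3)))*27 = (138 + (4 + 3)³)*27 = (138 + 7³)*27 = (138 + 343)*27 = 481*27 = 12987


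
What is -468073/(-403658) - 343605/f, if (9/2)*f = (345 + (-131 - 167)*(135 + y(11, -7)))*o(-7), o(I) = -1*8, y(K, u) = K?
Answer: -462517602713/139384722032 ≈ -3.3183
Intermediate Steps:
o(I) = -8
f = 690608/9 (f = 2*((345 + (-131 - 167)*(135 + 11))*(-8))/9 = 2*((345 - 298*146)*(-8))/9 = 2*((345 - 43508)*(-8))/9 = 2*(-43163*(-8))/9 = (2/9)*345304 = 690608/9 ≈ 76734.)
-468073/(-403658) - 343605/f = -468073/(-403658) - 343605/690608/9 = -468073*(-1/403658) - 343605*9/690608 = 468073/403658 - 3092445/690608 = -462517602713/139384722032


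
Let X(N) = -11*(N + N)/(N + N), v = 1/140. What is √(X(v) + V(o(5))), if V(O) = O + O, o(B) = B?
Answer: I ≈ 1.0*I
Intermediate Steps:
V(O) = 2*O
v = 1/140 ≈ 0.0071429
X(N) = -11 (X(N) = -11*2*N/(2*N) = -11*2*N*1/(2*N) = -11*1 = -11)
√(X(v) + V(o(5))) = √(-11 + 2*5) = √(-11 + 10) = √(-1) = I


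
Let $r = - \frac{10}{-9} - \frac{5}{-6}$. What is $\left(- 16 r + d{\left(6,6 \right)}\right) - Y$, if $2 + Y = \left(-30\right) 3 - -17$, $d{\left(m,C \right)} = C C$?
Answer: $\frac{719}{9} \approx 79.889$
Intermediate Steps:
$r = \frac{35}{18}$ ($r = \left(-10\right) \left(- \frac{1}{9}\right) - - \frac{5}{6} = \frac{10}{9} + \frac{5}{6} = \frac{35}{18} \approx 1.9444$)
$d{\left(m,C \right)} = C^{2}$
$Y = -75$ ($Y = -2 - 73 = -75$)
$\left(- 16 r + d{\left(6,6 \right)}\right) - Y = \left(\left(-16\right) \frac{35}{18} + 6^{2}\right) - -75 = \left(- \frac{280}{9} + 36\right) + 75 = \frac{44}{9} + 75 = \frac{719}{9}$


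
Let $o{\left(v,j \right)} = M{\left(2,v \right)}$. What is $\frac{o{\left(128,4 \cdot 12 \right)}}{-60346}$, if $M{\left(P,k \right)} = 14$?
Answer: $- \frac{7}{30173} \approx -0.000232$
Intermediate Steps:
$o{\left(v,j \right)} = 14$
$\frac{o{\left(128,4 \cdot 12 \right)}}{-60346} = \frac{14}{-60346} = 14 \left(- \frac{1}{60346}\right) = - \frac{7}{30173}$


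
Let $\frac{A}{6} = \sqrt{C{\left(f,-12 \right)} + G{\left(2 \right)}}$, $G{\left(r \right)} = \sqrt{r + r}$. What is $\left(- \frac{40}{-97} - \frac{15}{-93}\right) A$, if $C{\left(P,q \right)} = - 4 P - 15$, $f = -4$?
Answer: $\frac{10350 \sqrt{3}}{3007} \approx 5.9617$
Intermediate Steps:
$C{\left(P,q \right)} = -15 - 4 P$
$G{\left(r \right)} = \sqrt{2} \sqrt{r}$ ($G{\left(r \right)} = \sqrt{2 r} = \sqrt{2} \sqrt{r}$)
$A = 6 \sqrt{3}$ ($A = 6 \sqrt{\left(-15 - -16\right) + \sqrt{2} \sqrt{2}} = 6 \sqrt{\left(-15 + 16\right) + 2} = 6 \sqrt{1 + 2} = 6 \sqrt{3} \approx 10.392$)
$\left(- \frac{40}{-97} - \frac{15}{-93}\right) A = \left(- \frac{40}{-97} - \frac{15}{-93}\right) 6 \sqrt{3} = \left(\left(-40\right) \left(- \frac{1}{97}\right) - - \frac{5}{31}\right) 6 \sqrt{3} = \left(\frac{40}{97} + \frac{5}{31}\right) 6 \sqrt{3} = \frac{1725 \cdot 6 \sqrt{3}}{3007} = \frac{10350 \sqrt{3}}{3007}$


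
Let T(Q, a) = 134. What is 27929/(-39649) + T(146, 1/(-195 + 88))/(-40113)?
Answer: -1125628943/1590440337 ≈ -0.70775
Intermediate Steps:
27929/(-39649) + T(146, 1/(-195 + 88))/(-40113) = 27929/(-39649) + 134/(-40113) = 27929*(-1/39649) + 134*(-1/40113) = -27929/39649 - 134/40113 = -1125628943/1590440337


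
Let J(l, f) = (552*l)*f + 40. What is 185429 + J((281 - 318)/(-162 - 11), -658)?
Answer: 18647145/173 ≈ 1.0779e+5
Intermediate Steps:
J(l, f) = 40 + 552*f*l (J(l, f) = 552*f*l + 40 = 40 + 552*f*l)
185429 + J((281 - 318)/(-162 - 11), -658) = 185429 + (40 + 552*(-658)*((281 - 318)/(-162 - 11))) = 185429 + (40 + 552*(-658)*(-37/(-173))) = 185429 + (40 + 552*(-658)*(-37*(-1/173))) = 185429 + (40 + 552*(-658)*(37/173)) = 185429 + (40 - 13438992/173) = 185429 - 13432072/173 = 18647145/173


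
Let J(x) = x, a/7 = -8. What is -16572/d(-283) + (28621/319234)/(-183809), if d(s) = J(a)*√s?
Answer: -28621/58678082306 - 4143*I*√283/3962 ≈ -4.8776e-7 - 17.591*I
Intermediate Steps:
a = -56 (a = 7*(-8) = -56)
d(s) = -56*√s
-16572/d(-283) + (28621/319234)/(-183809) = -16572*I*√283/15848 + (28621/319234)/(-183809) = -16572*I*√283/15848 + (28621*(1/319234))*(-1/183809) = -16572*I*√283/15848 + (28621/319234)*(-1/183809) = -4143*I*√283/3962 - 28621/58678082306 = -28621/58678082306 - 4143*I*√283/3962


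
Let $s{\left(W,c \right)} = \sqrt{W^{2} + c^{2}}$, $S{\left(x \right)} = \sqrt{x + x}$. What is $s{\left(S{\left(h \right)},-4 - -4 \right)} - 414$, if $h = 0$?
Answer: $-414$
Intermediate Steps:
$S{\left(x \right)} = \sqrt{2} \sqrt{x}$ ($S{\left(x \right)} = \sqrt{2 x} = \sqrt{2} \sqrt{x}$)
$s{\left(S{\left(h \right)},-4 - -4 \right)} - 414 = \sqrt{\left(\sqrt{2} \sqrt{0}\right)^{2} + \left(-4 - -4\right)^{2}} - 414 = \sqrt{\left(\sqrt{2} \cdot 0\right)^{2} + \left(-4 + 4\right)^{2}} - 414 = \sqrt{0^{2} + 0^{2}} - 414 = \sqrt{0 + 0} - 414 = \sqrt{0} - 414 = 0 - 414 = -414$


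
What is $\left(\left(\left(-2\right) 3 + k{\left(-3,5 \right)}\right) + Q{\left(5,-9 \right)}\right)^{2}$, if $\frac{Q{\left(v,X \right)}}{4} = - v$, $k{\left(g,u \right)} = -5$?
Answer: $961$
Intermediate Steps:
$Q{\left(v,X \right)} = - 4 v$ ($Q{\left(v,X \right)} = 4 \left(- v\right) = - 4 v$)
$\left(\left(\left(-2\right) 3 + k{\left(-3,5 \right)}\right) + Q{\left(5,-9 \right)}\right)^{2} = \left(\left(\left(-2\right) 3 - 5\right) - 20\right)^{2} = \left(\left(-6 - 5\right) - 20\right)^{2} = \left(-11 - 20\right)^{2} = \left(-31\right)^{2} = 961$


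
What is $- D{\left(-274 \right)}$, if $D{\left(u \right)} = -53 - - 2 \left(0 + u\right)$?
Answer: $601$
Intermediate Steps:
$D{\left(u \right)} = -53 + 2 u$ ($D{\left(u \right)} = -53 - - 2 u = -53 + 2 u$)
$- D{\left(-274 \right)} = - (-53 + 2 \left(-274\right)) = - (-53 - 548) = \left(-1\right) \left(-601\right) = 601$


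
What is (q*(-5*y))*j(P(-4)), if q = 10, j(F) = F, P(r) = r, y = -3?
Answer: -600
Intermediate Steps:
(q*(-5*y))*j(P(-4)) = (10*(-5*(-3)))*(-4) = (10*15)*(-4) = 150*(-4) = -600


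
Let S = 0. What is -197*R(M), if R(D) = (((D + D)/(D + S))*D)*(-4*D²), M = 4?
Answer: 100864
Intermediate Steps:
R(D) = -8*D³ (R(D) = (((D + D)/(D + 0))*D)*(-4*D²) = (((2*D)/D)*D)*(-4*D²) = (2*D)*(-4*D²) = -8*D³)
-197*R(M) = -(-1576)*4³ = -(-1576)*64 = -197*(-512) = 100864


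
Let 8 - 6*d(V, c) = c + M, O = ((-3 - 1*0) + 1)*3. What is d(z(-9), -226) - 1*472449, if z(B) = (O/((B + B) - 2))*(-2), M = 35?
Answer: -2834495/6 ≈ -4.7242e+5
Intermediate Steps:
O = -6 (O = ((-3 + 0) + 1)*3 = (-3 + 1)*3 = -2*3 = -6)
z(B) = 12/(-2 + 2*B) (z(B) = (-6/((B + B) - 2))*(-2) = (-6/(2*B - 2))*(-2) = (-6/(-2 + 2*B))*(-2) = -6/(-2 + 2*B)*(-2) = 12/(-2 + 2*B))
d(V, c) = -9/2 - c/6 (d(V, c) = 4/3 - (c + 35)/6 = 4/3 - (35 + c)/6 = 4/3 + (-35/6 - c/6) = -9/2 - c/6)
d(z(-9), -226) - 1*472449 = (-9/2 - 1/6*(-226)) - 1*472449 = (-9/2 + 113/3) - 472449 = 199/6 - 472449 = -2834495/6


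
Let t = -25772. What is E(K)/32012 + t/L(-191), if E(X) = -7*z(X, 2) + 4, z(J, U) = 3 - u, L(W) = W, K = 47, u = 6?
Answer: 825018039/6114292 ≈ 134.93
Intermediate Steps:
z(J, U) = -3 (z(J, U) = 3 - 1*6 = 3 - 6 = -3)
E(X) = 25 (E(X) = -7*(-3) + 4 = 21 + 4 = 25)
E(K)/32012 + t/L(-191) = 25/32012 - 25772/(-191) = 25*(1/32012) - 25772*(-1/191) = 25/32012 + 25772/191 = 825018039/6114292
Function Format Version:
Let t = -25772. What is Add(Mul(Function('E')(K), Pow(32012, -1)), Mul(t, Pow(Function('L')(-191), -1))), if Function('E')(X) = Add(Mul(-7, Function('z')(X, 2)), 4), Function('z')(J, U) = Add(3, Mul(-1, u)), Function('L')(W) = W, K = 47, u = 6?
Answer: Rational(825018039, 6114292) ≈ 134.93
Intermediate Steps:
Function('z')(J, U) = -3 (Function('z')(J, U) = Add(3, Mul(-1, 6)) = Add(3, -6) = -3)
Function('E')(X) = 25 (Function('E')(X) = Add(Mul(-7, -3), 4) = Add(21, 4) = 25)
Add(Mul(Function('E')(K), Pow(32012, -1)), Mul(t, Pow(Function('L')(-191), -1))) = Add(Mul(25, Pow(32012, -1)), Mul(-25772, Pow(-191, -1))) = Add(Mul(25, Rational(1, 32012)), Mul(-25772, Rational(-1, 191))) = Add(Rational(25, 32012), Rational(25772, 191)) = Rational(825018039, 6114292)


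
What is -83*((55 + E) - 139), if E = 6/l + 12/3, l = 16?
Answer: 52871/8 ≈ 6608.9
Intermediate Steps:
E = 35/8 (E = 6/16 + 12/3 = 6*(1/16) + 12*(1/3) = 3/8 + 4 = 35/8 ≈ 4.3750)
-83*((55 + E) - 139) = -83*((55 + 35/8) - 139) = -83*(475/8 - 139) = -83*(-637/8) = 52871/8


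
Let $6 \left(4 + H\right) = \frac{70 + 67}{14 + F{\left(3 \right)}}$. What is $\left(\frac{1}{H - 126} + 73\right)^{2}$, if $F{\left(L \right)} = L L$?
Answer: $\frac{1688650869361}{316946809} \approx 5327.9$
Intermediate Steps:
$F{\left(L \right)} = L^{2}$
$H = - \frac{415}{138}$ ($H = -4 + \frac{\left(70 + 67\right) \frac{1}{14 + 3^{2}}}{6} = -4 + \frac{137 \frac{1}{14 + 9}}{6} = -4 + \frac{137 \cdot \frac{1}{23}}{6} = -4 + \frac{1}{6} \cdot \frac{137}{23} = -4 + \frac{137}{138} = - \frac{415}{138} \approx -3.0072$)
$\left(\frac{1}{H - 126} + 73\right)^{2} = \left(\frac{1}{- \frac{415}{138} - 126} + 73\right)^{2} = \left(\frac{1}{- \frac{17803}{138}} + 73\right)^{2} = \left(- \frac{138}{17803} + 73\right)^{2} = \left(\frac{1299481}{17803}\right)^{2} = \frac{1688650869361}{316946809}$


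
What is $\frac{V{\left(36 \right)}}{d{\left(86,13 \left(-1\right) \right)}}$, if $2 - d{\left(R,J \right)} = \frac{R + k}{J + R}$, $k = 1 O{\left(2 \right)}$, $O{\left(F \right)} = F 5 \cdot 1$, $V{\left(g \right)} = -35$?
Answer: $- \frac{511}{10} \approx -51.1$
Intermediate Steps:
$O{\left(F \right)} = 5 F$ ($O{\left(F \right)} = 5 F 1 = 5 F$)
$k = 10$ ($k = 1 \cdot 5 \cdot 2 = 1 \cdot 10 = 10$)
$d{\left(R,J \right)} = 2 - \frac{10 + R}{J + R}$ ($d{\left(R,J \right)} = 2 - \frac{R + 10}{J + R} = 2 - \frac{10 + R}{J + R}$)
$\frac{V{\left(36 \right)}}{d{\left(86,13 \left(-1\right) \right)}} = - \frac{35}{\frac{1}{13 \left(-1\right) + 86} \left(-10 + 86 + 2 \cdot 13 \left(-1\right)\right)} = - \frac{35}{\frac{1}{-13 + 86} \left(-10 + 86 + 2 \left(-13\right)\right)} = - \frac{35}{\frac{1}{73} \left(-10 + 86 - 26\right)} = - \frac{35}{\frac{1}{73} \cdot 50} = - \frac{35}{\frac{50}{73}} = \left(-35\right) \frac{73}{50} = - \frac{511}{10}$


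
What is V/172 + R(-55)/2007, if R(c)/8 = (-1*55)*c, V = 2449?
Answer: 9077543/345204 ≈ 26.296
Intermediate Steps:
R(c) = -440*c (R(c) = 8*((-1*55)*c) = 8*(-55*c) = -440*c)
V/172 + R(-55)/2007 = 2449/172 - 440*(-55)/2007 = 2449*(1/172) + 24200*(1/2007) = 2449/172 + 24200/2007 = 9077543/345204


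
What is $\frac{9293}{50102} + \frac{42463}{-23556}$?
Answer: $- \frac{73406743}{45392412} \approx -1.6172$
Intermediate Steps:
$\frac{9293}{50102} + \frac{42463}{-23556} = 9293 \cdot \frac{1}{50102} + 42463 \left(- \frac{1}{23556}\right) = \frac{9293}{50102} - \frac{42463}{23556} = - \frac{73406743}{45392412}$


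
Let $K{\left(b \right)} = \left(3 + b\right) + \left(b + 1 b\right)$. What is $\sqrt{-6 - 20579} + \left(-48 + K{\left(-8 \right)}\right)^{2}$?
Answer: $4761 + i \sqrt{20585} \approx 4761.0 + 143.47 i$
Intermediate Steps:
$K{\left(b \right)} = 3 + 3 b$ ($K{\left(b \right)} = \left(3 + b\right) + \left(b + b\right) = \left(3 + b\right) + 2 b = 3 + 3 b$)
$\sqrt{-6 - 20579} + \left(-48 + K{\left(-8 \right)}\right)^{2} = \sqrt{-6 - 20579} + \left(-48 + \left(3 + 3 \left(-8\right)\right)\right)^{2} = \sqrt{-20585} + \left(-48 + \left(3 - 24\right)\right)^{2} = i \sqrt{20585} + \left(-48 - 21\right)^{2} = i \sqrt{20585} + \left(-69\right)^{2} = i \sqrt{20585} + 4761 = 4761 + i \sqrt{20585}$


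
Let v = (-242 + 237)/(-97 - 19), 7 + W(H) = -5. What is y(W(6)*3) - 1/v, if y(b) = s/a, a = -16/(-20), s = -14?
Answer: -407/10 ≈ -40.700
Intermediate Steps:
W(H) = -12 (W(H) = -7 - 5 = -12)
a = ⅘ (a = -16*(-1/20) = ⅘ ≈ 0.80000)
v = 5/116 (v = -5/(-116) = -5*(-1/116) = 5/116 ≈ 0.043103)
y(b) = -35/2 (y(b) = -14/⅘ = -14*5/4 = -35/2)
y(W(6)*3) - 1/v = -35/2 - 1/5/116 = -35/2 - 1*116/5 = -35/2 - 116/5 = -407/10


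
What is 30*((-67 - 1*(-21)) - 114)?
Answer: -4800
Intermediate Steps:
30*((-67 - 1*(-21)) - 114) = 30*((-67 + 21) - 114) = 30*(-46 - 114) = 30*(-160) = -4800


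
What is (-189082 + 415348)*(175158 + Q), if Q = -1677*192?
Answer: -33221731716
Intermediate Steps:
Q = -321984
(-189082 + 415348)*(175158 + Q) = (-189082 + 415348)*(175158 - 321984) = 226266*(-146826) = -33221731716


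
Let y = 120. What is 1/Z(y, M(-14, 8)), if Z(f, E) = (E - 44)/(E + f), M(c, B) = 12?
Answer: -33/8 ≈ -4.1250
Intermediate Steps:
Z(f, E) = (-44 + E)/(E + f)
1/Z(y, M(-14, 8)) = 1/((-44 + 12)/(12 + 120)) = 1/(-32/132) = 1/((1/132)*(-32)) = 1/(-8/33) = -33/8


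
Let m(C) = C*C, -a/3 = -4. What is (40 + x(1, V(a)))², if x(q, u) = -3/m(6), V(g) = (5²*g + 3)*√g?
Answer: 229441/144 ≈ 1593.3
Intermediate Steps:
a = 12 (a = -3*(-4) = 12)
m(C) = C²
V(g) = √g*(3 + 25*g) (V(g) = (25*g + 3)*√g = (3 + 25*g)*√g = √g*(3 + 25*g))
x(q, u) = -1/12 (x(q, u) = -3/(6²) = -3/36 = -3*1/36 = -1/12)
(40 + x(1, V(a)))² = (40 - 1/12)² = (479/12)² = 229441/144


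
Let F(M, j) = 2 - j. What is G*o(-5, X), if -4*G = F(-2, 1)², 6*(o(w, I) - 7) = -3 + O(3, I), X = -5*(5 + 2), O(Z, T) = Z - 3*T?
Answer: -49/8 ≈ -6.1250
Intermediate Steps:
X = -35 (X = -5*7 = -35)
o(w, I) = 7 - I/2 (o(w, I) = 7 + (-3 + (3 - 3*I))/6 = 7 + (-3*I)/6 = 7 - I/2)
G = -¼ (G = -(2 - 1*1)²/4 = -(2 - 1)²/4 = -¼*1² = -¼*1 = -¼ ≈ -0.25000)
G*o(-5, X) = -(7 - ½*(-35))/4 = -(7 + 35/2)/4 = -¼*49/2 = -49/8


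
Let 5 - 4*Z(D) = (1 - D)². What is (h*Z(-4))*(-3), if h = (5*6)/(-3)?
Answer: -150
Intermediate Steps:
Z(D) = 5/4 - (1 - D)²/4
h = -10 (h = 30*(-⅓) = -10)
(h*Z(-4))*(-3) = -10*(5/4 - (-1 - 4)²/4)*(-3) = -10*(5/4 - ¼*(-5)²)*(-3) = -10*(5/4 - ¼*25)*(-3) = -10*(5/4 - 25/4)*(-3) = -10*(-5)*(-3) = 50*(-3) = -150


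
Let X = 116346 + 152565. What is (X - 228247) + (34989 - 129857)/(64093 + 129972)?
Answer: 213280116/5245 ≈ 40664.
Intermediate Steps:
X = 268911
(X - 228247) + (34989 - 129857)/(64093 + 129972) = (268911 - 228247) + (34989 - 129857)/(64093 + 129972) = 40664 - 94868/194065 = 40664 - 94868*1/194065 = 40664 - 2564/5245 = 213280116/5245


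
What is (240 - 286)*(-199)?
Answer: 9154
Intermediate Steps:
(240 - 286)*(-199) = -46*(-199) = 9154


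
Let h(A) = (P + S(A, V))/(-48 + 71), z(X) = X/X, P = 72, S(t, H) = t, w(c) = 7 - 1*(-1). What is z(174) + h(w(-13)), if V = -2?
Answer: 103/23 ≈ 4.4783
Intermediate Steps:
w(c) = 8 (w(c) = 7 + 1 = 8)
z(X) = 1
h(A) = 72/23 + A/23 (h(A) = (72 + A)/(-48 + 71) = (72 + A)/23 = (72 + A)*(1/23) = 72/23 + A/23)
z(174) + h(w(-13)) = 1 + (72/23 + (1/23)*8) = 1 + (72/23 + 8/23) = 1 + 80/23 = 103/23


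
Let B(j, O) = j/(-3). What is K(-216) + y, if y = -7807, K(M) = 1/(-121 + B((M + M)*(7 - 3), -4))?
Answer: -3552184/455 ≈ -7807.0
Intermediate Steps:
B(j, O) = -j/3 (B(j, O) = j*(-1/3) = -j/3)
K(M) = 1/(-121 - 8*M/3) (K(M) = 1/(-121 - (M + M)*(7 - 3)/3) = 1/(-121 - 2*M*4/3) = 1/(-121 - 8*M/3))
K(-216) + y = -3/(363 + 8*(-216)) - 7807 = -3/(363 - 1728) - 7807 = -3/(-1365) - 7807 = -3*(-1/1365) - 7807 = 1/455 - 7807 = -3552184/455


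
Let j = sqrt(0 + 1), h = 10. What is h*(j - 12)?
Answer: -110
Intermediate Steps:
j = 1 (j = sqrt(1) = 1)
h*(j - 12) = 10*(1 - 12) = 10*(-11) = -110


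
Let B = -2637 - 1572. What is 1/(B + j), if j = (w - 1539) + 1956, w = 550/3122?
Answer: -1561/5919037 ≈ -0.00026373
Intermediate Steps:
w = 275/1561 (w = 550*(1/3122) = 275/1561 ≈ 0.17617)
j = 651212/1561 (j = (275/1561 - 1539) + 1956 = -2402104/1561 + 1956 = 651212/1561 ≈ 417.18)
B = -4209
1/(B + j) = 1/(-4209 + 651212/1561) = 1/(-5919037/1561) = -1561/5919037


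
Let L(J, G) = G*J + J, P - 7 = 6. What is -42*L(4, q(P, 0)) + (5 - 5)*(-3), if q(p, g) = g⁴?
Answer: -168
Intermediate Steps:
P = 13 (P = 7 + 6 = 13)
L(J, G) = J + G*J
-42*L(4, q(P, 0)) + (5 - 5)*(-3) = -168*(1 + 0⁴) + (5 - 5)*(-3) = -168*(1 + 0) + 0*(-3) = -168 + 0 = -168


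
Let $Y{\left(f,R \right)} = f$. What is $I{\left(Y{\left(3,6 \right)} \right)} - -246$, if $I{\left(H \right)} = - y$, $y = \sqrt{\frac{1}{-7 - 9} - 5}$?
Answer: $246 - \frac{9 i}{4} \approx 246.0 - 2.25 i$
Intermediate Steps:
$y = \frac{9 i}{4}$ ($y = \sqrt{\frac{1}{-16} - 5} = \sqrt{- \frac{1}{16} - 5} = \sqrt{- \frac{81}{16}} = \frac{9 i}{4} \approx 2.25 i$)
$I{\left(H \right)} = - \frac{9 i}{4}$
$I{\left(Y{\left(3,6 \right)} \right)} - -246 = - \frac{9 i}{4} - -246 = - \frac{9 i}{4} + 246 = 246 - \frac{9 i}{4}$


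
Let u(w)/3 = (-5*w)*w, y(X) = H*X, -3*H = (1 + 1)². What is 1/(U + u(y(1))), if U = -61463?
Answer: -3/184469 ≈ -1.6263e-5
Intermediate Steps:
H = -4/3 (H = -(1 + 1)²/3 = -⅓*2² = -⅓*4 = -4/3 ≈ -1.3333)
y(X) = -4*X/3
u(w) = -15*w² (u(w) = 3*((-5*w)*w) = 3*(-5*w²) = -15*w²)
1/(U + u(y(1))) = 1/(-61463 - 15*(-4/3*1)²) = 1/(-61463 - 15*(-4/3)²) = 1/(-61463 - 15*16/9) = 1/(-61463 - 80/3) = 1/(-184469/3) = -3/184469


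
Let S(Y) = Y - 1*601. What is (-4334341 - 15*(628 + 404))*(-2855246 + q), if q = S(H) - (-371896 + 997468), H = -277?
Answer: 15144754376416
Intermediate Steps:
S(Y) = -601 + Y (S(Y) = Y - 601 = -601 + Y)
q = -626450 (q = (-601 - 277) - (-371896 + 997468) = -878 - 1*625572 = -878 - 625572 = -626450)
(-4334341 - 15*(628 + 404))*(-2855246 + q) = (-4334341 - 15*(628 + 404))*(-2855246 - 626450) = (-4334341 - 15*1032)*(-3481696) = (-4334341 - 15480)*(-3481696) = -4349821*(-3481696) = 15144754376416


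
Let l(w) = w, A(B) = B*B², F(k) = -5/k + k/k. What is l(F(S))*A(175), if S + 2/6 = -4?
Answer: 150062500/13 ≈ 1.1543e+7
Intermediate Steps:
S = -13/3 (S = -⅓ - 4 = -13/3 ≈ -4.3333)
F(k) = 1 - 5/k (F(k) = -5/k + 1 = 1 - 5/k)
A(B) = B³
l(F(S))*A(175) = ((-5 - 13/3)/(-13/3))*175³ = -3/13*(-28/3)*5359375 = (28/13)*5359375 = 150062500/13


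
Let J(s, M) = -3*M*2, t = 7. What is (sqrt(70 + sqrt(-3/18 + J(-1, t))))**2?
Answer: 70 + I*sqrt(1518)/6 ≈ 70.0 + 6.4936*I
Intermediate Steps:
J(s, M) = -6*M
(sqrt(70 + sqrt(-3/18 + J(-1, t))))**2 = (sqrt(70 + sqrt(-3/18 - 6*7)))**2 = (sqrt(70 + sqrt(-3*1/18 - 42)))**2 = (sqrt(70 + sqrt(-1/6 - 42)))**2 = (sqrt(70 + sqrt(-253/6)))**2 = (sqrt(70 + I*sqrt(1518)/6))**2 = 70 + I*sqrt(1518)/6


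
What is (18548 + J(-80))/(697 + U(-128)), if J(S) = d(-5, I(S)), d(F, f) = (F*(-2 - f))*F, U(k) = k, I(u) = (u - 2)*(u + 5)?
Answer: -135252/569 ≈ -237.70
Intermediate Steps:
I(u) = (-2 + u)*(5 + u)
d(F, f) = F**2*(-2 - f)
J(S) = 200 - 75*S - 25*S**2 (J(S) = (-5)**2*(-2 - (-10 + S**2 + 3*S)) = 25*(-2 + (10 - S**2 - 3*S)) = 25*(8 - S**2 - 3*S) = 200 - 75*S - 25*S**2)
(18548 + J(-80))/(697 + U(-128)) = (18548 + (200 - 75*(-80) - 25*(-80)**2))/(697 - 128) = (18548 + (200 + 6000 - 25*6400))/569 = (18548 + (200 + 6000 - 160000))*(1/569) = (18548 - 153800)*(1/569) = -135252*1/569 = -135252/569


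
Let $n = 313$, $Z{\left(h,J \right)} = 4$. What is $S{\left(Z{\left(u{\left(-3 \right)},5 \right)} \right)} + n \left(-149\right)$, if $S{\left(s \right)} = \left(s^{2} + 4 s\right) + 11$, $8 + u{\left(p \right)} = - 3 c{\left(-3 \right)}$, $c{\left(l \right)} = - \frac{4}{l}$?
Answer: $-46594$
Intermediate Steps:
$u{\left(p \right)} = -12$ ($u{\left(p \right)} = -8 - 3 \left(- \frac{4}{-3}\right) = -8 - 3 \left(\left(-4\right) \left(- \frac{1}{3}\right)\right) = -8 - 4 = -12$)
$S{\left(s \right)} = 11 + s^{2} + 4 s$
$S{\left(Z{\left(u{\left(-3 \right)},5 \right)} \right)} + n \left(-149\right) = \left(11 + 4^{2} + 4 \cdot 4\right) + 313 \left(-149\right) = \left(11 + 16 + 16\right) - 46637 = 43 - 46637 = -46594$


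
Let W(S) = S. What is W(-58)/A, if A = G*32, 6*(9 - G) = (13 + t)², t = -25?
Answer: 29/240 ≈ 0.12083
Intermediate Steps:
G = -15 (G = 9 - (13 - 25)²/6 = 9 - ⅙*(-12)² = 9 - ⅙*144 = 9 - 24 = -15)
A = -480 (A = -15*32 = -480)
W(-58)/A = -58/(-480) = -58*(-1/480) = 29/240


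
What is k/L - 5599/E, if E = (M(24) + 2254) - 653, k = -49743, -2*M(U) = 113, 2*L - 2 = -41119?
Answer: -153115912/127010413 ≈ -1.2055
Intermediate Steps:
L = -41117/2 (L = 1 + (1/2)*(-41119) = 1 - 41119/2 = -41117/2 ≈ -20559.)
M(U) = -113/2 (M(U) = -1/2*113 = -113/2)
E = 3089/2 (E = (-113/2 + 2254) - 653 = 4395/2 - 653 = 3089/2 ≈ 1544.5)
k/L - 5599/E = -49743/(-41117/2) - 5599/3089/2 = -49743*(-2/41117) - 5599*2/3089 = 99486/41117 - 11198/3089 = -153115912/127010413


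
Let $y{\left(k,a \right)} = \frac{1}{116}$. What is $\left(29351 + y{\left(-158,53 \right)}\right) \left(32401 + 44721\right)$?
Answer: $\frac{131289292237}{58} \approx 2.2636 \cdot 10^{9}$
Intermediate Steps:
$y{\left(k,a \right)} = \frac{1}{116}$
$\left(29351 + y{\left(-158,53 \right)}\right) \left(32401 + 44721\right) = \left(29351 + \frac{1}{116}\right) \left(32401 + 44721\right) = \frac{3404717}{116} \cdot 77122 = \frac{131289292237}{58}$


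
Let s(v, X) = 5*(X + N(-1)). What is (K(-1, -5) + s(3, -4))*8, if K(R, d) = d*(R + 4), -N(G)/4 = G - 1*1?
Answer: 40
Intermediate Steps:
N(G) = 4 - 4*G (N(G) = -4*(G - 1*1) = -4*(G - 1) = -4*(-1 + G) = 4 - 4*G)
s(v, X) = 40 + 5*X (s(v, X) = 5*(X + (4 - 4*(-1))) = 5*(X + (4 + 4)) = 5*(X + 8) = 5*(8 + X) = 40 + 5*X)
K(R, d) = d*(4 + R)
(K(-1, -5) + s(3, -4))*8 = (-5*(4 - 1) + (40 + 5*(-4)))*8 = (-5*3 + (40 - 20))*8 = (-15 + 20)*8 = 5*8 = 40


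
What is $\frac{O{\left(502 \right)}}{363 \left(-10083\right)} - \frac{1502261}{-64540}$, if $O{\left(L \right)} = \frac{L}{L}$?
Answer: $\frac{5498468987129}{236224725660} \approx 23.276$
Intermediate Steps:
$O{\left(L \right)} = 1$
$\frac{O{\left(502 \right)}}{363 \left(-10083\right)} - \frac{1502261}{-64540} = 1 \frac{1}{363 \left(-10083\right)} - \frac{1502261}{-64540} = 1 \frac{1}{-3660129} - - \frac{1502261}{64540} = 1 \left(- \frac{1}{3660129}\right) + \frac{1502261}{64540} = - \frac{1}{3660129} + \frac{1502261}{64540} = \frac{5498468987129}{236224725660}$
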